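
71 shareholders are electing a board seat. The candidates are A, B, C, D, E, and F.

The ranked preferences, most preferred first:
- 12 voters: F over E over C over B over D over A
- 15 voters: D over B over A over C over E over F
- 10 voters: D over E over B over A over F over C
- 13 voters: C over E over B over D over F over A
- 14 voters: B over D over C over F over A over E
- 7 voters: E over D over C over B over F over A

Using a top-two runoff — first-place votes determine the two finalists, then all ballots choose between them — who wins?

Round 1 first-place votes: A 0, B 14, C 13, D 25, E 7, F 12. D and B advance.
Runoff: D is ranked above B on 32 ballots, B above D on 39.

B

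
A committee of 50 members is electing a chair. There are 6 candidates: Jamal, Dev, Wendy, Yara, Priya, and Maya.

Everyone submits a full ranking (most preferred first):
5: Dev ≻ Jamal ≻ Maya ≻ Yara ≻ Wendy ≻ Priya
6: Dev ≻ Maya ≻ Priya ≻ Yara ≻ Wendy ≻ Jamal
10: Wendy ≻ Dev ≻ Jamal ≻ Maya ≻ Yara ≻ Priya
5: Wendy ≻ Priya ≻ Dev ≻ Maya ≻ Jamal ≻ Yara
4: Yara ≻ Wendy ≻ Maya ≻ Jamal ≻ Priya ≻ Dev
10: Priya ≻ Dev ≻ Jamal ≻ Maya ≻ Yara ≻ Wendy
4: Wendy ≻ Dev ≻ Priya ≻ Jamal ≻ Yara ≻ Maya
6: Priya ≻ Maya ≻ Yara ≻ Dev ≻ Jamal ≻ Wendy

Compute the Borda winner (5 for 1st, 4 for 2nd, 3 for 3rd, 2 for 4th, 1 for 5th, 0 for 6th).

Dev

Jamal: 5×4 + 6×0 + 10×3 + 5×1 + 4×2 + 10×3 + 4×2 + 6×1 = 107
Dev: 5×5 + 6×5 + 10×4 + 5×3 + 4×0 + 10×4 + 4×4 + 6×2 = 178
Wendy: 5×1 + 6×1 + 10×5 + 5×5 + 4×4 + 10×0 + 4×5 + 6×0 = 122
Yara: 5×2 + 6×2 + 10×1 + 5×0 + 4×5 + 10×1 + 4×1 + 6×3 = 84
Priya: 5×0 + 6×3 + 10×0 + 5×4 + 4×1 + 10×5 + 4×3 + 6×5 = 134
Maya: 5×3 + 6×4 + 10×2 + 5×2 + 4×3 + 10×2 + 4×0 + 6×4 = 125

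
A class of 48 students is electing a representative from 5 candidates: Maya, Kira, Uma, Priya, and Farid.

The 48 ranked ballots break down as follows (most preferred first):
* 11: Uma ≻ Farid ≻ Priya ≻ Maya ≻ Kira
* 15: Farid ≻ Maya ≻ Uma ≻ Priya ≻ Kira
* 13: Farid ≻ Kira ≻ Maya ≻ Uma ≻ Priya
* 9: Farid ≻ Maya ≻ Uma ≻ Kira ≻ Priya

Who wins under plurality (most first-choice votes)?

Farid

First-place votes: Maya 0, Kira 0, Uma 11, Priya 0, Farid 37.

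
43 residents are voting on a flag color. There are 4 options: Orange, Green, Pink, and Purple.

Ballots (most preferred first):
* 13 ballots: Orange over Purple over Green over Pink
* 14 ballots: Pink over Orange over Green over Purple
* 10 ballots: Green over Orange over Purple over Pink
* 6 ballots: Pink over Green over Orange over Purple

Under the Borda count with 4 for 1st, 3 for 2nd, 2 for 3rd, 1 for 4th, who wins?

Orange

Orange: 13×4 + 14×3 + 10×3 + 6×2 = 136
Green: 13×2 + 14×2 + 10×4 + 6×3 = 112
Pink: 13×1 + 14×4 + 10×1 + 6×4 = 103
Purple: 13×3 + 14×1 + 10×2 + 6×1 = 79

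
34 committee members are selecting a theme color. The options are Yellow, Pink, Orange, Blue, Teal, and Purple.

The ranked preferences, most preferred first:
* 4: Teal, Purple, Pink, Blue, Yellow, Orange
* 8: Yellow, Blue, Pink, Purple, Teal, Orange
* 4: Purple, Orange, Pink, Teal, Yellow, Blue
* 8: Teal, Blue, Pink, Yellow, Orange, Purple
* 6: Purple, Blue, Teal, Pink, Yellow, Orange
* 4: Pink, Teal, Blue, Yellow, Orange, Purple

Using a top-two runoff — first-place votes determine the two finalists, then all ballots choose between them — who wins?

Round 1 first-place votes: Yellow 8, Pink 4, Orange 0, Blue 0, Teal 12, Purple 10. Teal and Purple advance.
Runoff: Teal is ranked above Purple on 16 ballots, Purple above Teal on 18.

Purple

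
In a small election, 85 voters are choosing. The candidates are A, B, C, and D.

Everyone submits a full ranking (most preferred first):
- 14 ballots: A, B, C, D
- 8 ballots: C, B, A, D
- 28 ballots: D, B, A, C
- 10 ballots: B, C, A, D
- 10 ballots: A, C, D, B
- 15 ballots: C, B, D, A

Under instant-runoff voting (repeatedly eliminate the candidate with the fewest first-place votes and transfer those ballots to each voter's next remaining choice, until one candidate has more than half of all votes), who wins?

C

Round 1: A 24, B 10, C 23, D 28. B eliminated.
Round 2: A 24, C 33, D 28. A eliminated.
Round 3: C 57, D 28. C has a majority (≥43).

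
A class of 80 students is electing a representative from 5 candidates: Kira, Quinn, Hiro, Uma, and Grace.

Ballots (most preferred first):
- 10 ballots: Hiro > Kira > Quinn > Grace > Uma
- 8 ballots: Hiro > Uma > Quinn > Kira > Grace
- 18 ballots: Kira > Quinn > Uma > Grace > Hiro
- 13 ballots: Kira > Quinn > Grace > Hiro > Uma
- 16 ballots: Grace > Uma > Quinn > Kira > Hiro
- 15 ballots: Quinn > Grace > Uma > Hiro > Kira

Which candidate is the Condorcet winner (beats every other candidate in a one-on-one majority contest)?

Kira vs Quinn: 41–39
Kira vs Hiro: 47–33
Kira vs Uma: 41–39
Kira vs Grace: 49–31
Kira beats every other candidate.

Kira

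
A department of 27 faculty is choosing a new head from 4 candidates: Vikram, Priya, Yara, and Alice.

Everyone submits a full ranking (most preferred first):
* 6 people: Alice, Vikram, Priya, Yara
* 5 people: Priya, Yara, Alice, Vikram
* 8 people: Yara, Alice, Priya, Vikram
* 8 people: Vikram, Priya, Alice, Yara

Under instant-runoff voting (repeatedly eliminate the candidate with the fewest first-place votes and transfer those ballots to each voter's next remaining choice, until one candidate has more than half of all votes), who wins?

Round 1: Vikram 8, Priya 5, Yara 8, Alice 6. Priya eliminated.
Round 2: Vikram 8, Yara 13, Alice 6. Alice eliminated.
Round 3: Vikram 14, Yara 13. Vikram has a majority (≥14).

Vikram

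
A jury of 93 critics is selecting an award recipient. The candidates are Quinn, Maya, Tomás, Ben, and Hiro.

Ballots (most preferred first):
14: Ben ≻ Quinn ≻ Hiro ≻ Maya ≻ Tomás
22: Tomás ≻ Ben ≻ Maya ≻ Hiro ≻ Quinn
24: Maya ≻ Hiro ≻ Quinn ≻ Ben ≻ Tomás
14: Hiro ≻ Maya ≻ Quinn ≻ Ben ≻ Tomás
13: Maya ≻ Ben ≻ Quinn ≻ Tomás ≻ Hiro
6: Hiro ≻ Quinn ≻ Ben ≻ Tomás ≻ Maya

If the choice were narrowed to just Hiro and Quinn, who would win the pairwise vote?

Hiro

Hiro is ranked above Quinn on 66 ballots; Quinn above Hiro on 27.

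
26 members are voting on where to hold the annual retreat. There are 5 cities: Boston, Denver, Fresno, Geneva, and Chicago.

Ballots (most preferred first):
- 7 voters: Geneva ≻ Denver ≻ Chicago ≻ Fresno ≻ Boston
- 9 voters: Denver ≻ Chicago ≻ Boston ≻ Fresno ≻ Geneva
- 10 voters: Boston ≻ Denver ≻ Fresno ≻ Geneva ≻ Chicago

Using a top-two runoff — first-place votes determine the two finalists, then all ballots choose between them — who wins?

Round 1 first-place votes: Boston 10, Denver 9, Fresno 0, Geneva 7, Chicago 0. Boston and Denver advance.
Runoff: Boston is ranked above Denver on 10 ballots, Denver above Boston on 16.

Denver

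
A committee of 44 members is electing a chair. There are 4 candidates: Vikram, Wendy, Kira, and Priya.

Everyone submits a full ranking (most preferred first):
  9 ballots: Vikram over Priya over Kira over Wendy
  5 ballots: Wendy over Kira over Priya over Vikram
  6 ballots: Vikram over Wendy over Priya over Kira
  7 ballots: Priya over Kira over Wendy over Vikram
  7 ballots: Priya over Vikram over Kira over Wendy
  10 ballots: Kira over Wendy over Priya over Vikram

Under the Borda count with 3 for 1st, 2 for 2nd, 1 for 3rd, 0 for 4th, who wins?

Vikram: 9×3 + 5×0 + 6×3 + 7×0 + 7×2 + 10×0 = 59
Wendy: 9×0 + 5×3 + 6×2 + 7×1 + 7×0 + 10×2 = 54
Kira: 9×1 + 5×2 + 6×0 + 7×2 + 7×1 + 10×3 = 70
Priya: 9×2 + 5×1 + 6×1 + 7×3 + 7×3 + 10×1 = 81

Priya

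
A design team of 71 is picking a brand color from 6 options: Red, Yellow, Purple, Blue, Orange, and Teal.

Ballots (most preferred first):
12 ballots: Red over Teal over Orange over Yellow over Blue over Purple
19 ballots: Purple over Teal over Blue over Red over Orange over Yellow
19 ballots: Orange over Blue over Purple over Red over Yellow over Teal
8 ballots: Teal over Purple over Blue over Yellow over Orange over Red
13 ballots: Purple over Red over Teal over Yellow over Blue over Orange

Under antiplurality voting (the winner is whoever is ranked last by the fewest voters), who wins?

Blue

Last-place votes: Red 8, Yellow 19, Purple 12, Blue 0, Orange 13, Teal 19.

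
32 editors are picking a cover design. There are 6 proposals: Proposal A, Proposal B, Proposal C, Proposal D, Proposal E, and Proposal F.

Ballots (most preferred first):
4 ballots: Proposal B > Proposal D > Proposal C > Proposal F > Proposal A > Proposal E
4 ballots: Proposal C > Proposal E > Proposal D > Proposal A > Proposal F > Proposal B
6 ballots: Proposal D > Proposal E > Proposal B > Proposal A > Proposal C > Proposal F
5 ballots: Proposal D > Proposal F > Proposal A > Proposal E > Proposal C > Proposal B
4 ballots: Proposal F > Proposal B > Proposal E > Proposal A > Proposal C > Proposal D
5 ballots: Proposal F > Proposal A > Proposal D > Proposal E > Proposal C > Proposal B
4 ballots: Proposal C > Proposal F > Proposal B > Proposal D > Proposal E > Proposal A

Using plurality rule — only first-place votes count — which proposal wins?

Proposal D

First-place votes: Proposal A 0, Proposal B 4, Proposal C 8, Proposal D 11, Proposal E 0, Proposal F 9.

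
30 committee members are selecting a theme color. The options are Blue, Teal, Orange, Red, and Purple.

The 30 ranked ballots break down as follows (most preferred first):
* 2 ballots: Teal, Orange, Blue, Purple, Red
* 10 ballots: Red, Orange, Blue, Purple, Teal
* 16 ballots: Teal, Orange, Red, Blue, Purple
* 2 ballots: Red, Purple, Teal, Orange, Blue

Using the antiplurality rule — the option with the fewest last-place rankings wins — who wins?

Orange

Last-place votes: Blue 2, Teal 10, Orange 0, Red 2, Purple 16.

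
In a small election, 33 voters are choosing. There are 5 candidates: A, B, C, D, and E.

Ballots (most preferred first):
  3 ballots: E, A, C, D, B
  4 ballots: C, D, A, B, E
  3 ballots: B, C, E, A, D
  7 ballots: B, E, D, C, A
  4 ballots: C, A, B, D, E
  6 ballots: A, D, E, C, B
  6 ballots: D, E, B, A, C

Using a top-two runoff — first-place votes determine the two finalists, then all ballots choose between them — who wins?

Round 1 first-place votes: A 6, B 10, C 8, D 6, E 3. B and C advance.
Runoff: B is ranked above C on 16 ballots, C above B on 17.

C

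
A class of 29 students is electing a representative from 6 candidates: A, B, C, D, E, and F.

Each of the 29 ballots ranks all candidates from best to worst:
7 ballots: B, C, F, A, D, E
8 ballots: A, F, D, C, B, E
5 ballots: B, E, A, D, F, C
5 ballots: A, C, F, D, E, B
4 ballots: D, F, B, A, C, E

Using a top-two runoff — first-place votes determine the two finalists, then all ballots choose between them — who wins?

Round 1 first-place votes: A 13, B 12, C 0, D 4, E 0, F 0. A and B advance.
Runoff: A is ranked above B on 13 ballots, B above A on 16.

B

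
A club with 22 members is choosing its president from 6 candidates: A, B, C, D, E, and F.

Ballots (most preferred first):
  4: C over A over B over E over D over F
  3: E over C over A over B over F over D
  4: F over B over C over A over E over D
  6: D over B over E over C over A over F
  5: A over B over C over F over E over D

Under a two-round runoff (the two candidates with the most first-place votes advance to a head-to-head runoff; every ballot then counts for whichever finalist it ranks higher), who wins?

A

Round 1 first-place votes: A 5, B 0, C 4, D 6, E 3, F 4. D and A advance.
Runoff: D is ranked above A on 6 ballots, A above D on 16.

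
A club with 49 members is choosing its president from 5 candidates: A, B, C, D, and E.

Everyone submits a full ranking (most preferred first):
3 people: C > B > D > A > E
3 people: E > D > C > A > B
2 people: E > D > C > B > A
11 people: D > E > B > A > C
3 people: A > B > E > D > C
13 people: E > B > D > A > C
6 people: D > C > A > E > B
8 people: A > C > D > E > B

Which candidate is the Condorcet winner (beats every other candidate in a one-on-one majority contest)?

D

D vs A: 38–11
D vs B: 30–19
D vs C: 38–11
D vs E: 28–21
D beats every other candidate.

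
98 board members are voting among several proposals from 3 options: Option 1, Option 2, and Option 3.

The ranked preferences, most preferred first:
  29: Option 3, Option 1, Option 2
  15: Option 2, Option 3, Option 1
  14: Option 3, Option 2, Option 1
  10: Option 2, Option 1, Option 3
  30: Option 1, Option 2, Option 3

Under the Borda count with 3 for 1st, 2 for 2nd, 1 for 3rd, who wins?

Option 3

Option 1: 29×2 + 15×1 + 14×1 + 10×2 + 30×3 = 197
Option 2: 29×1 + 15×3 + 14×2 + 10×3 + 30×2 = 192
Option 3: 29×3 + 15×2 + 14×3 + 10×1 + 30×1 = 199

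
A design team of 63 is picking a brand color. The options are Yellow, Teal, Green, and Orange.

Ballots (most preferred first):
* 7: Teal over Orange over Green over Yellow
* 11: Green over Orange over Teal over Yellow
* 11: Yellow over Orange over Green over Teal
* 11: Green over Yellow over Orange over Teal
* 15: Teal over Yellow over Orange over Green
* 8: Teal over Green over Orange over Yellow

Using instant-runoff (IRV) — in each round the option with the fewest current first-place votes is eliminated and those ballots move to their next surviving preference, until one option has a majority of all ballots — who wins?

Green

Round 1: Yellow 11, Teal 30, Green 22, Orange 0. Orange eliminated.
Round 2: Yellow 11, Teal 30, Green 22. Yellow eliminated.
Round 3: Teal 30, Green 33. Green has a majority (≥32).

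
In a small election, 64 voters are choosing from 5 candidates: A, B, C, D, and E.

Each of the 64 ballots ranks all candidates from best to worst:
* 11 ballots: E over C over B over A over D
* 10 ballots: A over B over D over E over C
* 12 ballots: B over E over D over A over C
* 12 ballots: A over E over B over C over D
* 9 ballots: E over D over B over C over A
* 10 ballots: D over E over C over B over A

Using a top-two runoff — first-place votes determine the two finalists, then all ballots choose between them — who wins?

Round 1 first-place votes: A 22, B 12, C 0, D 10, E 20. A and E advance.
Runoff: A is ranked above E on 22 ballots, E above A on 42.

E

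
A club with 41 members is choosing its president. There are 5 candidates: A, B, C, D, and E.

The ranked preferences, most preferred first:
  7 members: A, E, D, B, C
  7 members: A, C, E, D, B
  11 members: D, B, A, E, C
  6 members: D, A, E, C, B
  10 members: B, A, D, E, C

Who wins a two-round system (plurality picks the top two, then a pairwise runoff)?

A

Round 1 first-place votes: A 14, B 10, C 0, D 17, E 0. D and A advance.
Runoff: D is ranked above A on 17 ballots, A above D on 24.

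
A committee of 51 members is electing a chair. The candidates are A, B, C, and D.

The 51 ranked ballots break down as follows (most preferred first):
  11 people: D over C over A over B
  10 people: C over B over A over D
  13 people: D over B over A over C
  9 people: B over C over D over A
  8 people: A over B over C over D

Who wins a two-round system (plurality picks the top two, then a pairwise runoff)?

C

Round 1 first-place votes: A 8, B 9, C 10, D 24. D and C advance.
Runoff: D is ranked above C on 24 ballots, C above D on 27.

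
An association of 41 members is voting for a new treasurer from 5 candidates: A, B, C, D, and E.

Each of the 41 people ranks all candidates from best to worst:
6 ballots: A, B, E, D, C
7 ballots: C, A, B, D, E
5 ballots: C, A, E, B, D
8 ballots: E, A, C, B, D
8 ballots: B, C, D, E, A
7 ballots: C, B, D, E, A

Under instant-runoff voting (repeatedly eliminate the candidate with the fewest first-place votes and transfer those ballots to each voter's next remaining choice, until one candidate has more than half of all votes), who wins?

C

Round 1: A 6, B 8, C 19, D 0, E 8. D eliminated.
Round 2: A 6, B 8, C 19, E 8. A eliminated.
Round 3: B 14, C 19, E 8. E eliminated.
Round 4: B 14, C 27. C has a majority (≥21).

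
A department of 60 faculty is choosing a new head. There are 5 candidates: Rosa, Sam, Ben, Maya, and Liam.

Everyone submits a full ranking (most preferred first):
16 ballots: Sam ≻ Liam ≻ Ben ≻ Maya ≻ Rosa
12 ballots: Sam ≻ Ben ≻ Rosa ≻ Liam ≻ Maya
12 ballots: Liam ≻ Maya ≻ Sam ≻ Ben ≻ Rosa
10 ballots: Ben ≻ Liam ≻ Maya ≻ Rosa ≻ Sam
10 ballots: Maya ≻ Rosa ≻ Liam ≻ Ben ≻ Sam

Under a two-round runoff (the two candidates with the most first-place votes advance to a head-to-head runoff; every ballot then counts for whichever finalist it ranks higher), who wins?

Round 1 first-place votes: Rosa 0, Sam 28, Ben 10, Maya 10, Liam 12. Sam and Liam advance.
Runoff: Sam is ranked above Liam on 28 ballots, Liam above Sam on 32.

Liam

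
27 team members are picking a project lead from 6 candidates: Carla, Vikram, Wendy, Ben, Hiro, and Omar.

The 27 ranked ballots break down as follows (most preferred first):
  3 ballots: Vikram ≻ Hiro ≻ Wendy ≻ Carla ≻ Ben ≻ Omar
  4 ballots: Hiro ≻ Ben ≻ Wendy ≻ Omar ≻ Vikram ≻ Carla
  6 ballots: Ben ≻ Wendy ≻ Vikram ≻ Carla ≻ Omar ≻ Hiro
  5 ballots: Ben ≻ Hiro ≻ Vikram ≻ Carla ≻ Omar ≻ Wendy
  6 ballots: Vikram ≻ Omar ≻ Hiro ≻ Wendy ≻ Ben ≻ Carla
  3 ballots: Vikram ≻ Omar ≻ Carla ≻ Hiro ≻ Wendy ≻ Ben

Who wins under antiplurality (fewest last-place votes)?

Last-place votes: Carla 10, Vikram 0, Wendy 5, Ben 3, Hiro 6, Omar 3.

Vikram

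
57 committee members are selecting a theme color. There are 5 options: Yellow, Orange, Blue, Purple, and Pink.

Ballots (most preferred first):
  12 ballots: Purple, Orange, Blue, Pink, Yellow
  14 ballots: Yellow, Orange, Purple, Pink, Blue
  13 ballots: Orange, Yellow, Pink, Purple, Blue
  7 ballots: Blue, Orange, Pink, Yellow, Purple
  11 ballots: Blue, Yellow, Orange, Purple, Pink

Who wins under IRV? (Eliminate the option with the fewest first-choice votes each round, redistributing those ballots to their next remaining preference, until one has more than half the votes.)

Round 1: Yellow 14, Orange 13, Blue 18, Purple 12, Pink 0. Pink eliminated.
Round 2: Yellow 14, Orange 13, Blue 18, Purple 12. Purple eliminated.
Round 3: Yellow 14, Orange 25, Blue 18. Yellow eliminated.
Round 4: Orange 39, Blue 18. Orange has a majority (≥29).

Orange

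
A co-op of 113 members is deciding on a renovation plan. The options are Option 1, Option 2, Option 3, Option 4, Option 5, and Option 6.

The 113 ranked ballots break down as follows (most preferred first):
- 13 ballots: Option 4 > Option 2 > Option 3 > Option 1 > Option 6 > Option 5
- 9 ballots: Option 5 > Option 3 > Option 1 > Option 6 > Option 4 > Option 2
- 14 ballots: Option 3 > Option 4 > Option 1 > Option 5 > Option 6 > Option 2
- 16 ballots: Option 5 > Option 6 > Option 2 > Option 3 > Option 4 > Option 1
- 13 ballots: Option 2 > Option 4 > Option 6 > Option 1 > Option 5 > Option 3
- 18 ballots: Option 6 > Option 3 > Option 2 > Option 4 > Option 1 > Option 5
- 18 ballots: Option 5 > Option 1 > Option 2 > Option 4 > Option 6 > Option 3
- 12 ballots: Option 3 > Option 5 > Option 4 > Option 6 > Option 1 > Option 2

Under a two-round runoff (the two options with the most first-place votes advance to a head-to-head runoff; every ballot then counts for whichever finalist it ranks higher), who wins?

Round 1 first-place votes: Option 1 0, Option 2 13, Option 3 26, Option 4 13, Option 5 43, Option 6 18. Option 5 and Option 3 advance.
Runoff: Option 5 is ranked above Option 3 on 56 ballots, Option 3 above Option 5 on 57.

Option 3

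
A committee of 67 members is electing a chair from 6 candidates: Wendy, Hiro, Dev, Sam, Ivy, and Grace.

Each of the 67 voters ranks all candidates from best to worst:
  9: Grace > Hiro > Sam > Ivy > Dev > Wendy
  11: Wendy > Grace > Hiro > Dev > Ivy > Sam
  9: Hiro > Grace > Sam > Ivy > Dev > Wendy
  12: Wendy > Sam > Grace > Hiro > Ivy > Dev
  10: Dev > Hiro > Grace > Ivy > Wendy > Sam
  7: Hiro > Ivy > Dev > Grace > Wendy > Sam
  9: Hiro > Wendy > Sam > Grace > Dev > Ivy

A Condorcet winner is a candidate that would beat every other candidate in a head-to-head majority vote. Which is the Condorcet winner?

Hiro vs Wendy: 44–23
Hiro vs Dev: 57–10
Hiro vs Sam: 55–12
Hiro vs Ivy: 67–0
Hiro vs Grace: 35–32
Hiro beats every other candidate.

Hiro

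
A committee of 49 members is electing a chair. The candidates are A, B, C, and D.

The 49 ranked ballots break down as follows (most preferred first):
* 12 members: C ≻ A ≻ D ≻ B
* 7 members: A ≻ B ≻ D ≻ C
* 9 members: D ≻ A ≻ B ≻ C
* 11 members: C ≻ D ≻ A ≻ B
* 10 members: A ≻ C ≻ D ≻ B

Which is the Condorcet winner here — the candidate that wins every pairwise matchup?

A vs B: 49–0
A vs C: 26–23
A vs D: 29–20
A beats every other candidate.

A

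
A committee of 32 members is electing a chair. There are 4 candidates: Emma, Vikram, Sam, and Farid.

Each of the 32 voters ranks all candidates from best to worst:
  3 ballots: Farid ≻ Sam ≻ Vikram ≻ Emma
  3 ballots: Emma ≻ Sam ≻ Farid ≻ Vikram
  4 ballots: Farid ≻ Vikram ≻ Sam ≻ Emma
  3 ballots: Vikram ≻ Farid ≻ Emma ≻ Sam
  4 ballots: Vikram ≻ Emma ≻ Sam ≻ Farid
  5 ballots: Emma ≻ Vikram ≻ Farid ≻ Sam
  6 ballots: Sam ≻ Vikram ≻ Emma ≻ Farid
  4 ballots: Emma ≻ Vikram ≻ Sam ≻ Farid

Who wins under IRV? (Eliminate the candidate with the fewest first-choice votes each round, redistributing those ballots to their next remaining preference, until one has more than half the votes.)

Round 1: Emma 12, Vikram 7, Sam 6, Farid 7. Sam eliminated.
Round 2: Emma 12, Vikram 13, Farid 7. Farid eliminated.
Round 3: Emma 12, Vikram 20. Vikram has a majority (≥17).

Vikram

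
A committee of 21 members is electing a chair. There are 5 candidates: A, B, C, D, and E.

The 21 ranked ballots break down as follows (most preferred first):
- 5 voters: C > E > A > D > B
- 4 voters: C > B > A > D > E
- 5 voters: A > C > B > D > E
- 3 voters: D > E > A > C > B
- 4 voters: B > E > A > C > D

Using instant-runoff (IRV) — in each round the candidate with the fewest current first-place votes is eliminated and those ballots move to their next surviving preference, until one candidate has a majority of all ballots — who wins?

A

Round 1: A 5, B 4, C 9, D 3, E 0. E eliminated.
Round 2: A 5, B 4, C 9, D 3. D eliminated.
Round 3: A 8, B 4, C 9. B eliminated.
Round 4: A 12, C 9. A has a majority (≥11).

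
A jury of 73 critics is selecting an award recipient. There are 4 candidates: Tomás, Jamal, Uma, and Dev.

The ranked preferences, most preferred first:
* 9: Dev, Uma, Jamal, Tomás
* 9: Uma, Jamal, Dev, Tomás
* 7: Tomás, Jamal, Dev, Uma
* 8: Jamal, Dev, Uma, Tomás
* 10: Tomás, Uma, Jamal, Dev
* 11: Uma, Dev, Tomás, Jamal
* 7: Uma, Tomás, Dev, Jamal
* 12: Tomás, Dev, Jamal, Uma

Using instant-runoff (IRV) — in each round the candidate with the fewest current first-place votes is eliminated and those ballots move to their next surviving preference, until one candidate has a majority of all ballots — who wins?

Round 1: Tomás 29, Jamal 8, Uma 27, Dev 9. Jamal eliminated.
Round 2: Tomás 29, Uma 27, Dev 17. Dev eliminated.
Round 3: Tomás 29, Uma 44. Uma has a majority (≥37).

Uma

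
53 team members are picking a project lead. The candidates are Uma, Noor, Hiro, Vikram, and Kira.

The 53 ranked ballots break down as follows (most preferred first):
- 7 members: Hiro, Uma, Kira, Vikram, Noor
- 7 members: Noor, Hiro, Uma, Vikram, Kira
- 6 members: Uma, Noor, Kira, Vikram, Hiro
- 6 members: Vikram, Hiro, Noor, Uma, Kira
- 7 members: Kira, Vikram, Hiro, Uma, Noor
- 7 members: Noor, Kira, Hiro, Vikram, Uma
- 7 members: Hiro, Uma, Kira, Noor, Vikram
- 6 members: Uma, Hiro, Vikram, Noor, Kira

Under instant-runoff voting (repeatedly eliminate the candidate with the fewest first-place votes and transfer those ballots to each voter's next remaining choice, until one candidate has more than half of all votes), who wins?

Hiro

Round 1: Uma 12, Noor 14, Hiro 14, Vikram 6, Kira 7. Vikram eliminated.
Round 2: Uma 12, Noor 14, Hiro 20, Kira 7. Kira eliminated.
Round 3: Uma 12, Noor 14, Hiro 27. Hiro has a majority (≥27).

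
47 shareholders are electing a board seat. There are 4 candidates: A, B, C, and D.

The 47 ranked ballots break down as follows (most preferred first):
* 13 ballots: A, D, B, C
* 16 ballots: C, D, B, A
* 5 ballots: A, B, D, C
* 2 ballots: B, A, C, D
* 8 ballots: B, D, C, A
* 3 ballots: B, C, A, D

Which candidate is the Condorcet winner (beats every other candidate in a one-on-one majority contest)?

D

D vs A: 24–23
D vs B: 29–18
D vs C: 26–21
D beats every other candidate.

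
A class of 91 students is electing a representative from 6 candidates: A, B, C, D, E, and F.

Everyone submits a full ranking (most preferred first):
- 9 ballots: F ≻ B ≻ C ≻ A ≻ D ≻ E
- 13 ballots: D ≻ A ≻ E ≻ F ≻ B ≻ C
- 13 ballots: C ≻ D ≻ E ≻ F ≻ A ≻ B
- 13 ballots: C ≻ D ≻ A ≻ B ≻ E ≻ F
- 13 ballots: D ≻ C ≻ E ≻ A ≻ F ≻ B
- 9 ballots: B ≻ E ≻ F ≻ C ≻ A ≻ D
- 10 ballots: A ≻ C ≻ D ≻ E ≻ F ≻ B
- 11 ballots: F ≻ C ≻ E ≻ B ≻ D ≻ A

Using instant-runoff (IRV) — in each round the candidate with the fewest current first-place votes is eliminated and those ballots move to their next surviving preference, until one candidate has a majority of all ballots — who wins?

Round 1: A 10, B 9, C 26, D 26, E 0, F 20. E eliminated.
Round 2: A 10, B 9, C 26, D 26, F 20. B eliminated.
Round 3: A 10, C 26, D 26, F 29. A eliminated.
Round 4: C 36, D 26, F 29. D eliminated.
Round 5: C 49, F 42. C has a majority (≥46).

C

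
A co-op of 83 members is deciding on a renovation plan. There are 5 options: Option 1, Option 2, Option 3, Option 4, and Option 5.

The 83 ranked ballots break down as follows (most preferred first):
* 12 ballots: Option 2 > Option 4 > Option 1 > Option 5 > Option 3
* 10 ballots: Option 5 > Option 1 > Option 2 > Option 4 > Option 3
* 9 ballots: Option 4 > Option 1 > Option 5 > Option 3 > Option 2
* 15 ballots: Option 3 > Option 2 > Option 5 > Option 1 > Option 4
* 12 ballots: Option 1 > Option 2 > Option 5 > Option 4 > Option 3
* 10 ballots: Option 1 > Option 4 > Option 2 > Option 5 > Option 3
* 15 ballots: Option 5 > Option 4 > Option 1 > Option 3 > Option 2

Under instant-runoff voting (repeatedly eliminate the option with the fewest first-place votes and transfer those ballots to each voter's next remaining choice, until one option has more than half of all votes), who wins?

Option 1

Round 1: Option 1 22, Option 2 12, Option 3 15, Option 4 9, Option 5 25. Option 4 eliminated.
Round 2: Option 1 31, Option 2 12, Option 3 15, Option 5 25. Option 2 eliminated.
Round 3: Option 1 43, Option 3 15, Option 5 25. Option 1 has a majority (≥42).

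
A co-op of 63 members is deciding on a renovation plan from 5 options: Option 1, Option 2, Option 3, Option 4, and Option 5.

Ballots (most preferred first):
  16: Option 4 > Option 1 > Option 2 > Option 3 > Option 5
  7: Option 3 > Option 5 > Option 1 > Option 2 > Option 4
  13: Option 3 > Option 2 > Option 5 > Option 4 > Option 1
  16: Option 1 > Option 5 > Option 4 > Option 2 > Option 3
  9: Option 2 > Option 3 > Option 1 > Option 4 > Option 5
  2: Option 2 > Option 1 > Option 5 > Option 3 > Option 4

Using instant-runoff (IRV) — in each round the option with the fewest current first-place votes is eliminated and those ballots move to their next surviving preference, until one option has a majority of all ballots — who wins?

Round 1: Option 1 16, Option 2 11, Option 3 20, Option 4 16, Option 5 0. Option 5 eliminated.
Round 2: Option 1 16, Option 2 11, Option 3 20, Option 4 16. Option 2 eliminated.
Round 3: Option 1 18, Option 3 29, Option 4 16. Option 4 eliminated.
Round 4: Option 1 34, Option 3 29. Option 1 has a majority (≥32).

Option 1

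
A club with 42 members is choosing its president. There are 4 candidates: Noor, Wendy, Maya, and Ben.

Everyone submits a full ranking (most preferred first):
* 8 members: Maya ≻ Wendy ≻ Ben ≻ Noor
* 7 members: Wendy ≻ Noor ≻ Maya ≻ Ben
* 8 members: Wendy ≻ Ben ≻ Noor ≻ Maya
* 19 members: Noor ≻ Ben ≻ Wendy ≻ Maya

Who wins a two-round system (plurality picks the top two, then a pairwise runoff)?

Wendy

Round 1 first-place votes: Noor 19, Wendy 15, Maya 8, Ben 0. Noor and Wendy advance.
Runoff: Noor is ranked above Wendy on 19 ballots, Wendy above Noor on 23.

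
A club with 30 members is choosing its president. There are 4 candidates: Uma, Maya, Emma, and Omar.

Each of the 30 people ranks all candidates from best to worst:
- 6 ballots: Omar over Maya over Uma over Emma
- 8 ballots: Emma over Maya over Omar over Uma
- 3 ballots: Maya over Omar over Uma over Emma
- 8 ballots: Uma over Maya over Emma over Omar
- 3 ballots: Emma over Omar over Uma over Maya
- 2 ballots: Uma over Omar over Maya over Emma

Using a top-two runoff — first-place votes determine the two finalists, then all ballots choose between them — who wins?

Uma

Round 1 first-place votes: Uma 10, Maya 3, Emma 11, Omar 6. Emma and Uma advance.
Runoff: Emma is ranked above Uma on 11 ballots, Uma above Emma on 19.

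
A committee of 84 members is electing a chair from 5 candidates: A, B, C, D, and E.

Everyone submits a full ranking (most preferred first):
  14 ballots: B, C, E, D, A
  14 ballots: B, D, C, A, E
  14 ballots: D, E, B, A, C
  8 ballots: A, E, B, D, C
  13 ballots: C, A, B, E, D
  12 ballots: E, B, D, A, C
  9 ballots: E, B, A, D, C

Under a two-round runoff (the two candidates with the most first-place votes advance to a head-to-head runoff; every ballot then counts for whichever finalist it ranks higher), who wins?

Round 1 first-place votes: A 8, B 28, C 13, D 14, E 21. B and E advance.
Runoff: B is ranked above E on 41 ballots, E above B on 43.

E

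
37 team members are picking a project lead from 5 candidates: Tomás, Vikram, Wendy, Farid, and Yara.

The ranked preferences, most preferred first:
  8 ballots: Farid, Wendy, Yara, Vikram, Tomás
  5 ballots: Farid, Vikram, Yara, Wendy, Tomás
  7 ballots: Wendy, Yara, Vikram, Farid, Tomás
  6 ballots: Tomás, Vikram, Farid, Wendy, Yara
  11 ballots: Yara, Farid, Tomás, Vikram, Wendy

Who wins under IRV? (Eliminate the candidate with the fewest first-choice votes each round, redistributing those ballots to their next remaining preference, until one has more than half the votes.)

Farid

Round 1: Tomás 6, Vikram 0, Wendy 7, Farid 13, Yara 11. Vikram eliminated.
Round 2: Tomás 6, Wendy 7, Farid 13, Yara 11. Tomás eliminated.
Round 3: Wendy 7, Farid 19, Yara 11. Farid has a majority (≥19).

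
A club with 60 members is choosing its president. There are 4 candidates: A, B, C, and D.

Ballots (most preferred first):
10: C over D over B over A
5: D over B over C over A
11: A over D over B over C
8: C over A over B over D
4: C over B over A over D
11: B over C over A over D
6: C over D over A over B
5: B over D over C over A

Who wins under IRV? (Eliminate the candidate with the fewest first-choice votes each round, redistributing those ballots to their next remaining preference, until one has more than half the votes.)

B

Round 1: A 11, B 16, C 28, D 5. D eliminated.
Round 2: A 11, B 21, C 28. A eliminated.
Round 3: B 32, C 28. B has a majority (≥31).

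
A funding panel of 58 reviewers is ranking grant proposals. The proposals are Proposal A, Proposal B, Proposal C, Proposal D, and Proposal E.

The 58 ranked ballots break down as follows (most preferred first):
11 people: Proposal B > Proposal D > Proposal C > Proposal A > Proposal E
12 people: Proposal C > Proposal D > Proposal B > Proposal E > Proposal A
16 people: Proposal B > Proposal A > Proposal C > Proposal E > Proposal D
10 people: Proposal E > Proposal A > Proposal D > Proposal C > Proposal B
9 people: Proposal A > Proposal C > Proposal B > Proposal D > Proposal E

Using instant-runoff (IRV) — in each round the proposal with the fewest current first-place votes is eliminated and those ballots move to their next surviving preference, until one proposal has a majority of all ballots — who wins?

Round 1: Proposal A 9, Proposal B 27, Proposal C 12, Proposal D 0, Proposal E 10. Proposal D eliminated.
Round 2: Proposal A 9, Proposal B 27, Proposal C 12, Proposal E 10. Proposal A eliminated.
Round 3: Proposal B 27, Proposal C 21, Proposal E 10. Proposal E eliminated.
Round 4: Proposal B 27, Proposal C 31. Proposal C has a majority (≥30).

Proposal C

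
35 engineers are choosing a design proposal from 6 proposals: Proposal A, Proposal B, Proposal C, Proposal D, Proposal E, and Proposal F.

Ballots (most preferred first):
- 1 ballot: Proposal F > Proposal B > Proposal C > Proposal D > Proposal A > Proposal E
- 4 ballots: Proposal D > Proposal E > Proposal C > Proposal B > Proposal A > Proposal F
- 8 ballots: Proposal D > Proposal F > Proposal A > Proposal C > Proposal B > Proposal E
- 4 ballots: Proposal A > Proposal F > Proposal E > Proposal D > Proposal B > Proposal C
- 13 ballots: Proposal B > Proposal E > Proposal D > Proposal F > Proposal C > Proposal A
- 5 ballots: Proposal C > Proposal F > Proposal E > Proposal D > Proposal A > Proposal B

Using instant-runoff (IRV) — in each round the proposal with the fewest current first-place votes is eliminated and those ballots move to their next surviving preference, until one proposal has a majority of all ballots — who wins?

Round 1: Proposal A 4, Proposal B 13, Proposal C 5, Proposal D 12, Proposal E 0, Proposal F 1. Proposal E eliminated.
Round 2: Proposal A 4, Proposal B 13, Proposal C 5, Proposal D 12, Proposal F 1. Proposal F eliminated.
Round 3: Proposal A 4, Proposal B 14, Proposal C 5, Proposal D 12. Proposal A eliminated.
Round 4: Proposal B 14, Proposal C 5, Proposal D 16. Proposal C eliminated.
Round 5: Proposal B 14, Proposal D 21. Proposal D has a majority (≥18).

Proposal D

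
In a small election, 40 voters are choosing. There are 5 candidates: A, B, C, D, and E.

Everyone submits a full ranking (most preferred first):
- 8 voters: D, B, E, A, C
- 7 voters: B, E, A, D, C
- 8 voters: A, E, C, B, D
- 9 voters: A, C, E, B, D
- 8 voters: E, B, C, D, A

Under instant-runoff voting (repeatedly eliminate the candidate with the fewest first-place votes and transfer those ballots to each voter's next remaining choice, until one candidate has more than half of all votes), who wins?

E

Round 1: A 17, B 7, C 0, D 8, E 8. C eliminated.
Round 2: A 17, B 7, D 8, E 8. B eliminated.
Round 3: A 17, D 8, E 15. D eliminated.
Round 4: A 17, E 23. E has a majority (≥21).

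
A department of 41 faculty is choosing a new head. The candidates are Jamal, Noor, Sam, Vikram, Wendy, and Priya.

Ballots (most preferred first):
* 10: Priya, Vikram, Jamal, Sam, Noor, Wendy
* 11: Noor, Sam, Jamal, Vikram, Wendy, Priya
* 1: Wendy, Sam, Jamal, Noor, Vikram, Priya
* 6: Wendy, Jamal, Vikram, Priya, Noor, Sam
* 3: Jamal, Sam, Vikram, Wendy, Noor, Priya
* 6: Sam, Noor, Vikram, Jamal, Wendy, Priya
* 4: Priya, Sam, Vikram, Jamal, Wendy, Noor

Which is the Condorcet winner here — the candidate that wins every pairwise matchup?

Sam vs Jamal: 22–19
Sam vs Noor: 24–17
Sam vs Vikram: 25–16
Sam vs Wendy: 34–7
Sam vs Priya: 21–20
Sam beats every other candidate.

Sam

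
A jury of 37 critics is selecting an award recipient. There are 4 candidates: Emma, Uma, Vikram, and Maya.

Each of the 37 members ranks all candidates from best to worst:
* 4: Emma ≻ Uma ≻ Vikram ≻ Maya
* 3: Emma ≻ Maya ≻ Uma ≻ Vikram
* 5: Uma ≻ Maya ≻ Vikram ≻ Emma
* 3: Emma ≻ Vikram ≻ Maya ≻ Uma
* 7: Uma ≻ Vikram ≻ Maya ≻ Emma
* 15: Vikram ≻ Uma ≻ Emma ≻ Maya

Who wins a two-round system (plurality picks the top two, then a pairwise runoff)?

Round 1 first-place votes: Emma 10, Uma 12, Vikram 15, Maya 0. Vikram and Uma advance.
Runoff: Vikram is ranked above Uma on 18 ballots, Uma above Vikram on 19.

Uma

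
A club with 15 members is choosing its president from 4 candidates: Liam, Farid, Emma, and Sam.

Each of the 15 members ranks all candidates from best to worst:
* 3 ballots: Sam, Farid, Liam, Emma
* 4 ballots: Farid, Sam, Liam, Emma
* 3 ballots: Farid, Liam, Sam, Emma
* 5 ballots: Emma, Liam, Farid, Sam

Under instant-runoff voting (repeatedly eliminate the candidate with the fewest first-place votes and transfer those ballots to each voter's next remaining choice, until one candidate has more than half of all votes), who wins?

Farid

Round 1: Liam 0, Farid 7, Emma 5, Sam 3. Liam eliminated.
Round 2: Farid 7, Emma 5, Sam 3. Sam eliminated.
Round 3: Farid 10, Emma 5. Farid has a majority (≥8).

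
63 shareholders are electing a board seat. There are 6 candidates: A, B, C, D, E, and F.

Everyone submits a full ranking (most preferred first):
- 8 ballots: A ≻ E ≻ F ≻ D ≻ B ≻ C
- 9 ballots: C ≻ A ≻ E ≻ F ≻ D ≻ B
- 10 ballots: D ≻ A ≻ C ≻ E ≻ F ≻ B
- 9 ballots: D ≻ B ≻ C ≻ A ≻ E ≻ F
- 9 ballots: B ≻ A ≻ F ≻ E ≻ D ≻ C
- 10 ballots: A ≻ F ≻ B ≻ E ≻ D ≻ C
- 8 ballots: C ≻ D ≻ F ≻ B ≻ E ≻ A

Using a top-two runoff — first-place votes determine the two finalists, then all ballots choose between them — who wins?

A

Round 1 first-place votes: A 18, B 9, C 17, D 19, E 0, F 0. D and A advance.
Runoff: D is ranked above A on 27 ballots, A above D on 36.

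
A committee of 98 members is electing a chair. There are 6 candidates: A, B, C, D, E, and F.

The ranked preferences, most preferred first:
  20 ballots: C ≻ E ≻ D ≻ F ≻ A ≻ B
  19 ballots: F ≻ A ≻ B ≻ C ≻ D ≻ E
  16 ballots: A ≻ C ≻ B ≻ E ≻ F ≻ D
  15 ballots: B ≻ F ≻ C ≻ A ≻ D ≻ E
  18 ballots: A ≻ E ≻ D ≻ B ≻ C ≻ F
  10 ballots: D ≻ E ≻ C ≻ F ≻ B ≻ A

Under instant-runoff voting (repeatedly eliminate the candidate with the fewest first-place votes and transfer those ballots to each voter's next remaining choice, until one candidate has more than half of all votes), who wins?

F

Round 1: A 34, B 15, C 20, D 10, E 0, F 19. E eliminated.
Round 2: A 34, B 15, C 20, D 10, F 19. D eliminated.
Round 3: A 34, B 15, C 30, F 19. B eliminated.
Round 4: A 34, C 30, F 34. C eliminated.
Round 5: A 34, F 64. F has a majority (≥50).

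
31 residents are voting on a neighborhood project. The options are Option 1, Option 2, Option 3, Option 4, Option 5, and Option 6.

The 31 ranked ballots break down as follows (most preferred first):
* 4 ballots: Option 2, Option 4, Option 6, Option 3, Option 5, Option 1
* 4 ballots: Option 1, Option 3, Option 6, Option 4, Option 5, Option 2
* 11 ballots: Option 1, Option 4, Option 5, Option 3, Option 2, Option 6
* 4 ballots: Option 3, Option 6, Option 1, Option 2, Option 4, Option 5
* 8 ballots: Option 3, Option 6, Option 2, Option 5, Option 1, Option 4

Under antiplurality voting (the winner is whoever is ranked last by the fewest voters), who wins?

Last-place votes: Option 1 4, Option 2 4, Option 3 0, Option 4 8, Option 5 4, Option 6 11.

Option 3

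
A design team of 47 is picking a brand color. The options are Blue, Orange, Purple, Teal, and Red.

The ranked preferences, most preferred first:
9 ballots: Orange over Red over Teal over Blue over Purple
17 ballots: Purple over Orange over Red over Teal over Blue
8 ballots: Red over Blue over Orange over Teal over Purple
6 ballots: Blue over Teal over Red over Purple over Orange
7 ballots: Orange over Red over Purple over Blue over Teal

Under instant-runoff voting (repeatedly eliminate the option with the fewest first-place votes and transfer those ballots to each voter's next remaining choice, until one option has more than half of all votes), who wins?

Orange

Round 1: Blue 6, Orange 16, Purple 17, Teal 0, Red 8. Teal eliminated.
Round 2: Blue 6, Orange 16, Purple 17, Red 8. Blue eliminated.
Round 3: Orange 16, Purple 17, Red 14. Red eliminated.
Round 4: Orange 24, Purple 23. Orange has a majority (≥24).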